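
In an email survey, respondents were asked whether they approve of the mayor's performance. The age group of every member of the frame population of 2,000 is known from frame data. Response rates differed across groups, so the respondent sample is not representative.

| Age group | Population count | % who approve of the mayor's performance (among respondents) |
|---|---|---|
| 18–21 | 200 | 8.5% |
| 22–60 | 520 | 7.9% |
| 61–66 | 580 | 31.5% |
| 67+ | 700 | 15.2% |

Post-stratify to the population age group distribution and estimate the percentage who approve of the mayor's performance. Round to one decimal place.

Post-stratification weights by population share, not respondent share:
  18–21: (200/2,000) × 8.5 = 0.85
  22–60: (520/2,000) × 7.9 = 2.054
  61–66: (580/2,000) × 31.5 = 9.135
  67+: (700/2,000) × 15.2 = 5.32
Post-stratified estimate = 17.359 → 17.4%.

17.4%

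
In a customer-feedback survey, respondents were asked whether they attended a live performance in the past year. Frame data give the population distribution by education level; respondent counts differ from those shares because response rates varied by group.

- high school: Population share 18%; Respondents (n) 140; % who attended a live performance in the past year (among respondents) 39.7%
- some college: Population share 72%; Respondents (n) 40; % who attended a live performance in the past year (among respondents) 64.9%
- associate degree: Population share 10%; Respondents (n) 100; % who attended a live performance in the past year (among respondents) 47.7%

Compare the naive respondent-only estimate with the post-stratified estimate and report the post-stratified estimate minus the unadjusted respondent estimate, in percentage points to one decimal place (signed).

Unadjusted (pooled respondent) estimate weights by respondent counts:
  (140/280)×39.7 + (40/280)×64.9 + (100/280)×47.7 = 46.1571%
Reweighting by population education level shares:
  0.18×39.7 + 0.72×64.9 + 0.1×47.7 = 58.644%
Difference = 58.644 − 46.1571 = 12.4869 pp.

+12.5 percentage points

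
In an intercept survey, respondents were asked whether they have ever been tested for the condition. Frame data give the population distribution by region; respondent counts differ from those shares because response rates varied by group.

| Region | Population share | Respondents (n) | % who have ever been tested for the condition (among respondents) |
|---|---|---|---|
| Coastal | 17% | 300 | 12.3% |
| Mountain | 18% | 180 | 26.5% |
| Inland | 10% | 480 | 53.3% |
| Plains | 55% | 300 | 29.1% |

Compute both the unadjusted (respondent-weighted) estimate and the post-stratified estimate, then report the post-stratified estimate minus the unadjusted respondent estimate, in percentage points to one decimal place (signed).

-5.8 percentage points

Without adjustment, the pooled respondent share is:
  (300/1260)×12.3 + (180/1260)×26.5 + (480/1260)×53.3 + (300/1260)×29.1 = 33.9476%
Post-stratifying to population shares instead:
  0.17×12.3 + 0.18×26.5 + 0.1×53.3 + 0.55×29.1 = 28.196%
Difference = 28.196 − 33.9476 = -5.7516 pp.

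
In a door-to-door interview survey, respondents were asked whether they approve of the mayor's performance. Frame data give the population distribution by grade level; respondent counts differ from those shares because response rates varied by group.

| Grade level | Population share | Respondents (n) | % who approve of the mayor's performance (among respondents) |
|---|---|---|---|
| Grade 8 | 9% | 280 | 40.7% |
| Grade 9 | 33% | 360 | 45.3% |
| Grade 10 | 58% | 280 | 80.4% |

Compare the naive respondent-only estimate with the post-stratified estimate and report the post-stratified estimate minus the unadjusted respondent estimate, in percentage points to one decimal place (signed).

+10.7 percentage points

Unadjusted (pooled respondent) estimate weights by respondent counts:
  (280/920)×40.7 + (360/920)×45.3 + (280/920)×80.4 = 54.5826%
Post-stratified estimate weights by population shares:
  0.09×40.7 + 0.33×45.3 + 0.58×80.4 = 65.244%
Difference = 65.244 − 54.5826 = 10.6614 pp.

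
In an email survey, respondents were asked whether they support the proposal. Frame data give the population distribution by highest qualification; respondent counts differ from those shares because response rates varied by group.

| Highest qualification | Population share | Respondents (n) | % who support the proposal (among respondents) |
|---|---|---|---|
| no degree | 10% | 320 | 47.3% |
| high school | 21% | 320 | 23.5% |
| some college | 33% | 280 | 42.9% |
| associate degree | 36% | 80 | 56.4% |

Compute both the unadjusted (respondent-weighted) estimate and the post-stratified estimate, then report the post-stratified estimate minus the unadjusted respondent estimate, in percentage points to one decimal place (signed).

Naive respondent-only estimate (weights = respondent counts):
  (320/1000)×47.3 + (320/1000)×23.5 + (280/1000)×42.9 + (80/1000)×56.4 = 39.18%
Reweighting by population highest qualification shares:
  0.1×47.3 + 0.21×23.5 + 0.33×42.9 + 0.36×56.4 = 44.126%
Difference = 44.126 − 39.18 = 4.946 pp.

+4.9 percentage points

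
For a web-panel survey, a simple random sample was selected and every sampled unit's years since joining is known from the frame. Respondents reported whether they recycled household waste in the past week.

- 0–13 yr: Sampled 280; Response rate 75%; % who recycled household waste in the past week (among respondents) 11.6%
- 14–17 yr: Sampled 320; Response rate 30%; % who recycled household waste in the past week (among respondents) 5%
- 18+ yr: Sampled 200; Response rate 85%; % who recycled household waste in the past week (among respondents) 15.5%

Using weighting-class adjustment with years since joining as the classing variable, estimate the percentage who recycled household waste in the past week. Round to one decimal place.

Each respondent's weight = sampled/responded in their class; summing within a class gives n_sampled, so:
  0–13 yr: 280 × 11.6 = 3248
  14–17 yr: 320 × 5 = 1600
  18+ yr: 200 × 15.5 = 3100
Adjusted estimate = 7948 / 800 = 9.935 → 9.9%.

9.9%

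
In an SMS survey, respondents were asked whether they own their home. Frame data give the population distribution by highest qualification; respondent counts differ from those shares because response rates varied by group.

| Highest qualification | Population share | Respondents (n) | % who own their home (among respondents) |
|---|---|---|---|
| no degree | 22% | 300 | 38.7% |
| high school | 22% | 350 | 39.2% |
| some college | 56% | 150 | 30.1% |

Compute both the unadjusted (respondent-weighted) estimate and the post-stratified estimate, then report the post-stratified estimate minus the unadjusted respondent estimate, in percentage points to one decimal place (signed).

Unadjusted (pooled respondent) estimate weights by respondent counts:
  (300/800)×38.7 + (350/800)×39.2 + (150/800)×30.1 = 37.3062%
Post-stratified estimate weights by population shares:
  0.22×38.7 + 0.22×39.2 + 0.56×30.1 = 33.994%
Difference = 33.994 − 37.3062 = -3.3122 pp.

-3.3 percentage points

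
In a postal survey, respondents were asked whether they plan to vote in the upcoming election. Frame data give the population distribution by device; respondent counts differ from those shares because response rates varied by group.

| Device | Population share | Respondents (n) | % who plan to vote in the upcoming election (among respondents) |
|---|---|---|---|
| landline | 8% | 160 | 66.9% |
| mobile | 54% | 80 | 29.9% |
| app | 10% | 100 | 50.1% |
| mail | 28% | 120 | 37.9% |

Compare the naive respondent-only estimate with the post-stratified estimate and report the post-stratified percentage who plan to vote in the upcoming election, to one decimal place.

Naive respondent-only estimate (weights = respondent counts):
  (160/460)×66.9 + (80/460)×29.9 + (100/460)×50.1 + (120/460)×37.9 = 49.2478%
Reweighting by population device shares:
  0.08×66.9 + 0.54×29.9 + 0.1×50.1 + 0.28×37.9 = 37.12%

37.1%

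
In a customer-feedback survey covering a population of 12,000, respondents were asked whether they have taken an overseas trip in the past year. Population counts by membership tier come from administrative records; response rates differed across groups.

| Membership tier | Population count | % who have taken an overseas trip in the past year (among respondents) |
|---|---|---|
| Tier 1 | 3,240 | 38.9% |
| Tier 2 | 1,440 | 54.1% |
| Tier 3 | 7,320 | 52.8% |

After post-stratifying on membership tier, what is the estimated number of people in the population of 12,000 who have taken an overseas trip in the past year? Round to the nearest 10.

5,900

Each cell contributes its population count × the respondent rate:
  Tier 1: 3,240 × 38.9% = 1260.36
  Tier 2: 1,440 × 54.1% = 779.04
  Tier 3: 7,320 × 52.8% = 3864.96
Estimated total = 5904.36 → 5,900.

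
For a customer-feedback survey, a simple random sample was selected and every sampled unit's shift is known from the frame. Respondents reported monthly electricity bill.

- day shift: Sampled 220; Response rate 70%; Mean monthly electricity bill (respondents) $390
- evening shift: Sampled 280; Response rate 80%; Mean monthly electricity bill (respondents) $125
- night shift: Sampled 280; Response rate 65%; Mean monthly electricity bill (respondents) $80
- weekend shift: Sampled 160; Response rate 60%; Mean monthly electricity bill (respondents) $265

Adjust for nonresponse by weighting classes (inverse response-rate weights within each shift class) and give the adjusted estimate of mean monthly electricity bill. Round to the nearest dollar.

$197

Each respondent's weight = sampled/responded in their class; summing within a class gives n_sampled, so:
  day shift: 220 × 390 = 85,800
  evening shift: 280 × 125 = 35,000
  night shift: 280 × 80 = 22,400
  weekend shift: 160 × 265 = 42,400
Adjusted estimate = 185,600 / 940 = 197.447 → $197.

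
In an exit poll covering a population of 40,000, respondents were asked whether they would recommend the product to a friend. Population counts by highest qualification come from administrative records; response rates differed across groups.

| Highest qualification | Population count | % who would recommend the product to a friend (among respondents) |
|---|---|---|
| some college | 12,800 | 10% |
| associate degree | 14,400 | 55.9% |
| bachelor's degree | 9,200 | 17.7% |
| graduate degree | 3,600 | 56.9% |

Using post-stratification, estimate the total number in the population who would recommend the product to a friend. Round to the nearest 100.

13,000

Apply each group's respondent rate to its population count:
  some college: 12,800 × 10% = 1280
  associate degree: 14,400 × 55.9% = 8049.6
  bachelor's degree: 9,200 × 17.7% = 1628.4
  graduate degree: 3,600 × 56.9% = 2048.4
Estimated total = 13006.4 → 13,000.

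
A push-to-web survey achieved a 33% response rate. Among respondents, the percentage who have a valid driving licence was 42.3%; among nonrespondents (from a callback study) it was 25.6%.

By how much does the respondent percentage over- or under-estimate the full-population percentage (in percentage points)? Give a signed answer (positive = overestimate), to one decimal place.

Nonresponse fraction = 1 − 0.33 = 0.67.
Bias = (nonresponse fraction) × (respondent percentage − nonrespondent percentage)
     = 0.67 × (42.3 − 25.6) = 0.67 × 16.7 = 11.189.

+11.2 percentage points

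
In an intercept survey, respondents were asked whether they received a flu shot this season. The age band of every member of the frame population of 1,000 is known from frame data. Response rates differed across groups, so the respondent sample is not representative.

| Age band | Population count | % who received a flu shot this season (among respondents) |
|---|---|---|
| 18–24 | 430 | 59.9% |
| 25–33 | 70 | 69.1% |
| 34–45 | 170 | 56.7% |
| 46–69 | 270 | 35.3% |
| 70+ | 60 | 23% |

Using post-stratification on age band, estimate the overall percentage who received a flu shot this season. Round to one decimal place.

51.1%

Weight each group's respondent value by its population share:
  18–24: (430/1,000) × 59.9 = 25.757
  25–33: (70/1,000) × 69.1 = 4.837
  34–45: (170/1,000) × 56.7 = 9.639
  46–69: (270/1,000) × 35.3 = 9.531
  70+: (60/1,000) × 23 = 1.38
Post-stratified estimate = 51.144 → 51.1%.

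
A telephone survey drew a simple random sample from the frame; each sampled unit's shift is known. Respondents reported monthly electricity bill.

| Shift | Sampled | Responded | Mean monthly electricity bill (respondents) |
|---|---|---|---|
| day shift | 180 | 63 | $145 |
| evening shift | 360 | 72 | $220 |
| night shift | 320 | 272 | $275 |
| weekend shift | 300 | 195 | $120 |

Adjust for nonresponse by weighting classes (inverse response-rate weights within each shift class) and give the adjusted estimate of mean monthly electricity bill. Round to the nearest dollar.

$198

Class response rates: day shift 63/180 = 35%, evening shift 72/360 = 20%, night shift 272/320 = 85%, weekend shift 195/300 = 65%.
With weight = n_sampled/n_responded per class, the weighted class total is n_sampled:
  day shift: 180 × 145 = 26,100
  evening shift: 360 × 220 = 79,200
  night shift: 320 × 275 = 88,000
  weekend shift: 300 × 120 = 36,000
Adjusted estimate = 229,300 / 1,160 = 197.672 → $198.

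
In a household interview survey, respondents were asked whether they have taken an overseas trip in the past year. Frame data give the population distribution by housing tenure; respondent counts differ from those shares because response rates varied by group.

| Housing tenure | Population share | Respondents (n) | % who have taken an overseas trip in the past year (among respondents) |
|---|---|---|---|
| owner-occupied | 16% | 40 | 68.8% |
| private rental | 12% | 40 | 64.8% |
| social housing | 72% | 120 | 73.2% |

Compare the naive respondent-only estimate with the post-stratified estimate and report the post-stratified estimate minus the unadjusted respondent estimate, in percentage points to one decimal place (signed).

Without adjustment, the pooled respondent share is:
  (40/200)×68.8 + (40/200)×64.8 + (120/200)×73.2 = 70.64%
Post-stratified estimate weights by population shares:
  0.16×68.8 + 0.12×64.8 + 0.72×73.2 = 71.488%
Difference = 71.488 − 70.64 = 0.848 pp.

+0.8 percentage points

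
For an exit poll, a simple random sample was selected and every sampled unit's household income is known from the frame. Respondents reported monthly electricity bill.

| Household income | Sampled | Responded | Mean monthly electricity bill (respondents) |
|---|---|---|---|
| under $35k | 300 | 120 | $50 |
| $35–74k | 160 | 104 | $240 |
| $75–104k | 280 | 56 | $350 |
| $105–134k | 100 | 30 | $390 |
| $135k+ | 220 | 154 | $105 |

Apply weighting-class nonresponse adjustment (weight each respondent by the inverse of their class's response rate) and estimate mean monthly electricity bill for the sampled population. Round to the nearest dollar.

Class response rates: under $35k 120/300 = 40%, $35–74k 104/160 = 65%, $75–104k 56/280 = 20%, $105–134k 30/100 = 30%, $135k+ 154/220 = 70%.
Each respondent's weight = sampled/responded in their class; summing within a class gives n_sampled, so:
  under $35k: 300 × 50 = 15,000
  $35–74k: 160 × 240 = 38,400
  $75–104k: 280 × 350 = 98,000
  $105–134k: 100 × 390 = 39,000
  $135k+: 220 × 105 = 23,100
Adjusted estimate = 213,500 / 1,060 = 201.415 → $201.

$201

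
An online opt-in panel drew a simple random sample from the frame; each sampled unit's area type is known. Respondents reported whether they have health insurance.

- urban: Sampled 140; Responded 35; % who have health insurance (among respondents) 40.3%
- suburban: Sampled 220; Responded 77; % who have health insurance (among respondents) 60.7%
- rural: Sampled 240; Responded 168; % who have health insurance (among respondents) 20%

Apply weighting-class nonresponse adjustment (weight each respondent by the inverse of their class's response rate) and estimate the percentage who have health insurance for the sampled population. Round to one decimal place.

39.7%

Class response rates: urban 35/140 = 25%, suburban 77/220 = 35%, rural 168/240 = 70%.
Each respondent's weight = sampled/responded in their class; summing within a class gives n_sampled, so:
  urban: 140 × 40.3 = 5642
  suburban: 220 × 60.7 = 13,354
  rural: 240 × 20 = 4800
Adjusted estimate = 23,796 / 600 = 39.66 → 39.7%.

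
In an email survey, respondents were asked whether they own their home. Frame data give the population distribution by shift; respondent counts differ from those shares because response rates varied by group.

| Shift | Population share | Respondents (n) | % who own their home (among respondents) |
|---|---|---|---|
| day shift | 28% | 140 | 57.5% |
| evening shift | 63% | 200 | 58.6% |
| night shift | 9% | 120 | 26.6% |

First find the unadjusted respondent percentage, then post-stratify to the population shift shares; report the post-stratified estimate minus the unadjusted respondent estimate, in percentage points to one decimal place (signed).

Without adjustment, the pooled respondent share is:
  (140/460)×57.5 + (200/460)×58.6 + (120/460)×26.6 = 49.9174%
Post-stratifying to population shares instead:
  0.28×57.5 + 0.63×58.6 + 0.09×26.6 = 55.412%
Difference = 55.412 − 49.9174 = 5.4946 pp.

+5.5 percentage points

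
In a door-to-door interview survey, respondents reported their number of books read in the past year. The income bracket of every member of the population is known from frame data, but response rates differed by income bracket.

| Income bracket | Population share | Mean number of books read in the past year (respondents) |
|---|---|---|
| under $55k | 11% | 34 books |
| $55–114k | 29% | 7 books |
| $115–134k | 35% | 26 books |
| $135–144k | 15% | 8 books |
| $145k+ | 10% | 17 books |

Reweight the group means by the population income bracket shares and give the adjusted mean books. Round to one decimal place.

Weight each group's respondent value by its population share:
  under $55k: 0.11 × 34 = 3.74
  $55–114k: 0.29 × 7 = 2.03
  $115–134k: 0.35 × 26 = 9.1
  $135–144k: 0.15 × 8 = 1.2
  $145k+: 0.1 × 17 = 1.7
Post-stratified estimate = 17.77 → 17.8.

17.8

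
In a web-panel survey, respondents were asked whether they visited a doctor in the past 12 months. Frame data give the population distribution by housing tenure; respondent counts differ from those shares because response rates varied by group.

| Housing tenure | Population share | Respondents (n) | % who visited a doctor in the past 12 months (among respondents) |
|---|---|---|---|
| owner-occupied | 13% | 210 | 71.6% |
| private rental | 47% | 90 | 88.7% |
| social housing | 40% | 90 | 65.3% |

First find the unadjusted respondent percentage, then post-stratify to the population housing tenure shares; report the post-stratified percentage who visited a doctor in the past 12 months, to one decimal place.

Naive respondent-only estimate (weights = respondent counts):
  (210/390)×71.6 + (90/390)×88.7 + (90/390)×65.3 = 74.0923%
Post-stratifying to population shares instead:
  0.13×71.6 + 0.47×88.7 + 0.4×65.3 = 77.117%

77.1%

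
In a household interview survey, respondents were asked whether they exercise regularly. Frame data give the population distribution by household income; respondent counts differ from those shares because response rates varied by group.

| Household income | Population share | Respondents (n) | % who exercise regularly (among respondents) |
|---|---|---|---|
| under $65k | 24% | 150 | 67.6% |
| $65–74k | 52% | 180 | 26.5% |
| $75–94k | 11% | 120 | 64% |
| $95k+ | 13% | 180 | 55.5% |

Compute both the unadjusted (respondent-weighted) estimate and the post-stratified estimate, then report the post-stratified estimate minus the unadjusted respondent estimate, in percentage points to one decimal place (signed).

-7.5 percentage points

Naive respondent-only estimate (weights = respondent counts):
  (150/630)×67.6 + (180/630)×26.5 + (120/630)×64 + (180/630)×55.5 = 51.7143%
Post-stratifying to population shares instead:
  0.24×67.6 + 0.52×26.5 + 0.11×64 + 0.13×55.5 = 44.259%
Difference = 44.259 − 51.7143 = -7.4553 pp.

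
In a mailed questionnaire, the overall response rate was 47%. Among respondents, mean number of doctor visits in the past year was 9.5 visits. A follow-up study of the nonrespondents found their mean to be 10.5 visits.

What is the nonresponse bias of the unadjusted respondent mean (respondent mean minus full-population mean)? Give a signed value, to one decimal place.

Nonresponse fraction = 1 − 0.47 = 0.53.
Bias = (nonresponse fraction) × (respondent mean − nonrespondent mean)
     = 0.53 × (9.5 − 10.5) = 0.53 × -1 = -0.53.

-0.5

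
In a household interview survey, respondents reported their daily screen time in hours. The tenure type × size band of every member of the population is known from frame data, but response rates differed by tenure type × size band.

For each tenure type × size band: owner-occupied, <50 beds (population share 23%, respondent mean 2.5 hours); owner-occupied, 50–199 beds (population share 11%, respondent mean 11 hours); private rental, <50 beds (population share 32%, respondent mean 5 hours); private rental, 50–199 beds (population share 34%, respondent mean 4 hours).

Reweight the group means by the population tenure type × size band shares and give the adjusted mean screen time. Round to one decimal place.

4.7

Each cell contributes population-share × respondent value:
  owner-occupied, <50 beds: 0.23 × 2.5 = 0.575
  owner-occupied, 50–199 beds: 0.11 × 11 = 1.21
  private rental, <50 beds: 0.32 × 5 = 1.6
  private rental, 50–199 beds: 0.34 × 4 = 1.36
Post-stratified estimate = 4.745 → 4.7.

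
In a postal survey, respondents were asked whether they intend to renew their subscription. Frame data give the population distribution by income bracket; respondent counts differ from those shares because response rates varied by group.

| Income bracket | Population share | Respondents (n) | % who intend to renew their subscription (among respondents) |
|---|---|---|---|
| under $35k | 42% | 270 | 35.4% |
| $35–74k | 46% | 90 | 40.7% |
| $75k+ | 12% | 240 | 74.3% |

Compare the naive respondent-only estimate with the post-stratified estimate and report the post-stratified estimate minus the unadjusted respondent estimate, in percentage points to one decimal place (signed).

-9.2 percentage points

Without adjustment, the pooled respondent share is:
  (270/600)×35.4 + (90/600)×40.7 + (240/600)×74.3 = 51.755%
Post-stratified estimate weights by population shares:
  0.42×35.4 + 0.46×40.7 + 0.12×74.3 = 42.506%
Difference = 42.506 − 51.755 = -9.249 pp.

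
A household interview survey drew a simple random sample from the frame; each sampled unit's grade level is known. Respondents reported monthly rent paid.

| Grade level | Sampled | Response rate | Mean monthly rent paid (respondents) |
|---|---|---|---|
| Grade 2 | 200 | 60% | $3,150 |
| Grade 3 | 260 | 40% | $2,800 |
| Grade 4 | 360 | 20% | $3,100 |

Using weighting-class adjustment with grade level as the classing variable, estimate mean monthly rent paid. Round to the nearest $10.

Inverse-response-rate weighting restores each class to its sampled count, so class totals weight by n_sampled:
  Grade 2: 200 × 3150 = 630,000
  Grade 3: 260 × 2800 = 728,000
  Grade 4: 360 × 3100 = 1,116,000
Adjusted estimate = 2,474,000 / 820 = 3017.07 → $3,020.

$3,020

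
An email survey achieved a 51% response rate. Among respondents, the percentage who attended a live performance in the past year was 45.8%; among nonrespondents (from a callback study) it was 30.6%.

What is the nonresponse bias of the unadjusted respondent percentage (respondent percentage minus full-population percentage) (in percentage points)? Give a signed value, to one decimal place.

+7.4 percentage points

Nonresponse fraction = 1 − 0.51 = 0.49.
Bias = (nonresponse fraction) × (respondent percentage − nonrespondent percentage)
     = 0.49 × (45.8 − 30.6) = 0.49 × 15.2 = 7.448.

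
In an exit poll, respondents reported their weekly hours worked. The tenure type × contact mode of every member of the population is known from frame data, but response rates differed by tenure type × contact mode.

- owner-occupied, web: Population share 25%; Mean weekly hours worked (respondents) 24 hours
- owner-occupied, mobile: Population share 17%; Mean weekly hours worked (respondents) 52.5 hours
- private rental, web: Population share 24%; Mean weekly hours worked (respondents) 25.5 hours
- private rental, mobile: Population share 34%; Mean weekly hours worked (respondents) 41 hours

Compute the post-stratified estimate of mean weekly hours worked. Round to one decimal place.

35.0

Post-stratification weights by population share, not respondent share:
  owner-occupied, web: 0.25 × 24 = 6
  owner-occupied, mobile: 0.17 × 52.5 = 8.925
  private rental, web: 0.24 × 25.5 = 6.12
  private rental, mobile: 0.34 × 41 = 13.94
Post-stratified estimate = 34.985 → 35.0.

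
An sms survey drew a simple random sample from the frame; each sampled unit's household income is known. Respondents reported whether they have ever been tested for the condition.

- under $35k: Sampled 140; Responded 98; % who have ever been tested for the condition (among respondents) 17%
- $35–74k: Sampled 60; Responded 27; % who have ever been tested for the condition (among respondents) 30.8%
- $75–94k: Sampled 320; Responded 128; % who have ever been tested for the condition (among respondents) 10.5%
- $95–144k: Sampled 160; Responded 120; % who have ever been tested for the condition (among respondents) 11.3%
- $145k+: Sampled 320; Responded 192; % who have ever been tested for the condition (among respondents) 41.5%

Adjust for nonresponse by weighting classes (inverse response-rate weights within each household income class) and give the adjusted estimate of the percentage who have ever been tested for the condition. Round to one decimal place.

Class response rates: under $35k 98/140 = 70%, $35–74k 27/60 = 45%, $75–94k 128/320 = 40%, $95–144k 120/160 = 75%, $145k+ 192/320 = 60%.
With weight = n_sampled/n_responded per class, the weighted class total is n_sampled:
  under $35k: 140 × 17 = 2380
  $35–74k: 60 × 30.8 = 1848
  $75–94k: 320 × 10.5 = 3360
  $95–144k: 160 × 11.3 = 1808
  $145k+: 320 × 41.5 = 13,280
Adjusted estimate = 22,676 / 1,000 = 22.676 → 22.7%.

22.7%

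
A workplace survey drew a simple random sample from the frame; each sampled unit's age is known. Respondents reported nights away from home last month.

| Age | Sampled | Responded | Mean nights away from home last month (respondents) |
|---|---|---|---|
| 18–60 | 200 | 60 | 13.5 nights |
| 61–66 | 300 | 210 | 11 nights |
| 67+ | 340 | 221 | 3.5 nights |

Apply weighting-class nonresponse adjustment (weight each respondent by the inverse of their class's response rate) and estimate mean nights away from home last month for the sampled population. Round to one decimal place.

Class response rates: 18–60 60/200 = 30%, 61–66 210/300 = 70%, 67+ 221/340 = 65%.
With weight = n_sampled/n_responded per class, the weighted class total is n_sampled:
  18–60: 200 × 13.5 = 2700
  61–66: 300 × 11 = 3300
  67+: 340 × 3.5 = 1190
Adjusted estimate = 7190 / 840 = 8.55952 → 8.6.

8.6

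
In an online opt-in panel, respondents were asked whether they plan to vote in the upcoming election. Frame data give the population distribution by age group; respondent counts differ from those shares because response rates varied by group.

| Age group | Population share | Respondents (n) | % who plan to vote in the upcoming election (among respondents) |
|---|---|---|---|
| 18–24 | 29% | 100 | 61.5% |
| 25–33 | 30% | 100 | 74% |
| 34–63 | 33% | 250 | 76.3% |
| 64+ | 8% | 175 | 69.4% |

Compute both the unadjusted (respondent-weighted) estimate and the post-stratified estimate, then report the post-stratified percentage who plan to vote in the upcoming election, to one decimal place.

Without adjustment, the pooled respondent share is:
  (100/625)×61.5 + (100/625)×74 + (250/625)×76.3 + (175/625)×69.4 = 71.632%
Reweighting by population age group shares:
  0.29×61.5 + 0.3×74 + 0.33×76.3 + 0.08×69.4 = 70.766%

70.8%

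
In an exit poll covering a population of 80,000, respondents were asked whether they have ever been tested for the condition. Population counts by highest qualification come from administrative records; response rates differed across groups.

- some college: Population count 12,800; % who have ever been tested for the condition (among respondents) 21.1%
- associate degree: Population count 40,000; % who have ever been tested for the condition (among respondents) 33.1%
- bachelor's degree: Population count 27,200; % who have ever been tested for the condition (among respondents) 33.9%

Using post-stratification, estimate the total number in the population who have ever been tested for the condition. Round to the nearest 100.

Each cell contributes its population count × the respondent rate:
  some college: 12,800 × 21.1% = 2700.8
  associate degree: 40,000 × 33.1% = 13,240
  bachelor's degree: 27,200 × 33.9% = 9220.8
Estimated total = 25161.6 → 25,200.

25,200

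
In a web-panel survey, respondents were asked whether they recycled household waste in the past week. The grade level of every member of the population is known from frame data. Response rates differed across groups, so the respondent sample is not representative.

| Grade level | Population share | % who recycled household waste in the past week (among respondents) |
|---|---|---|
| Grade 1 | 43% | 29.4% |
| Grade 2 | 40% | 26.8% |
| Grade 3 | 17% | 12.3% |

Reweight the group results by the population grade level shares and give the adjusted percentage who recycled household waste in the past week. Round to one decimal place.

Post-stratification weights by population share, not respondent share:
  Grade 1: 0.43 × 29.4 = 12.642
  Grade 2: 0.4 × 26.8 = 10.72
  Grade 3: 0.17 × 12.3 = 2.091
Post-stratified estimate = 25.453 → 25.5%.

25.5%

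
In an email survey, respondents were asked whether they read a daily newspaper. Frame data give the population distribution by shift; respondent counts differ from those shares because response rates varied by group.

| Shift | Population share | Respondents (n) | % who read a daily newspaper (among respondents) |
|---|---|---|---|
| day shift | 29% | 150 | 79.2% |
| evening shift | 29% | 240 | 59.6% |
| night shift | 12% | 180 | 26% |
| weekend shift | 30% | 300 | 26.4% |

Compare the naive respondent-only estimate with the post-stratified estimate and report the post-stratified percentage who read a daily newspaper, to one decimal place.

Unadjusted (pooled respondent) estimate weights by respondent counts:
  (150/870)×79.2 + (240/870)×59.6 + (180/870)×26 + (300/870)×26.4 = 44.5793%
Post-stratifying to population shares instead:
  0.29×79.2 + 0.29×59.6 + 0.12×26 + 0.3×26.4 = 51.292%

51.3%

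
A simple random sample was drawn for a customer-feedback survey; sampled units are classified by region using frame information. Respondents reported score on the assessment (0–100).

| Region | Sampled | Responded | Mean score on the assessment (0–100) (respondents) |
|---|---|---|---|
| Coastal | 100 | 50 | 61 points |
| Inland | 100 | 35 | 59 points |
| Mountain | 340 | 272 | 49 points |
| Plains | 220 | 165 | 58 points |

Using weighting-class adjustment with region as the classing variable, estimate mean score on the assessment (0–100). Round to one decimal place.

54.5

Response rates by class: Coastal 50/100 = 50%, Inland 35/100 = 35%, Mountain 272/340 = 80%, Plains 165/220 = 75%.
Weighting each respondent by the inverse class response rate inflates each class back to its sampled size, so the class weight is n_sampled:
  Coastal: 100 × 61 = 6100
  Inland: 100 × 59 = 5900
  Mountain: 340 × 49 = 16,660
  Plains: 220 × 58 = 12,760
Adjusted estimate = 41,420 / 760 = 54.5 → 54.5.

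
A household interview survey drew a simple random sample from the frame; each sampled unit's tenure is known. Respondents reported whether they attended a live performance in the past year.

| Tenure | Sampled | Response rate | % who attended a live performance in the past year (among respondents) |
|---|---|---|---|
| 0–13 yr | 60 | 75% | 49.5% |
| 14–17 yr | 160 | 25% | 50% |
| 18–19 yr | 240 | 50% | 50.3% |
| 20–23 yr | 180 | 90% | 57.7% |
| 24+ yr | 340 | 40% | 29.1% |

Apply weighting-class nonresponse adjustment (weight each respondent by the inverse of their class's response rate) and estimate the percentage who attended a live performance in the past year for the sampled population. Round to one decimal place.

With weight = n_sampled/n_responded per class, the weighted class total is n_sampled:
  0–13 yr: 60 × 49.5 = 2970
  14–17 yr: 160 × 50 = 8000
  18–19 yr: 240 × 50.3 = 12,072
  20–23 yr: 180 × 57.7 = 10,386
  24+ yr: 340 × 29.1 = 9894
Adjusted estimate = 43,322 / 980 = 44.2061 → 44.2%.

44.2%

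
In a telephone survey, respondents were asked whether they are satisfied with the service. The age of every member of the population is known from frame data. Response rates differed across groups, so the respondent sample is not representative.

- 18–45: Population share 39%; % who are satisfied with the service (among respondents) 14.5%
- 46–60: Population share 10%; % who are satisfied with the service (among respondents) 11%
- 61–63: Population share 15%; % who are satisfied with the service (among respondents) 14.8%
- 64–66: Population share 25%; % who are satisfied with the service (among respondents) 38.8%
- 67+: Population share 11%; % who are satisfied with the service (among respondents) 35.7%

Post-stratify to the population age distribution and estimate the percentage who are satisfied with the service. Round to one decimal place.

Weight each group's respondent value by its population share:
  18–45: 0.39 × 14.5 = 5.655
  46–60: 0.1 × 11 = 1.1
  61–63: 0.15 × 14.8 = 2.22
  64–66: 0.25 × 38.8 = 9.7
  67+: 0.11 × 35.7 = 3.927
Post-stratified estimate = 22.602 → 22.6%.

22.6%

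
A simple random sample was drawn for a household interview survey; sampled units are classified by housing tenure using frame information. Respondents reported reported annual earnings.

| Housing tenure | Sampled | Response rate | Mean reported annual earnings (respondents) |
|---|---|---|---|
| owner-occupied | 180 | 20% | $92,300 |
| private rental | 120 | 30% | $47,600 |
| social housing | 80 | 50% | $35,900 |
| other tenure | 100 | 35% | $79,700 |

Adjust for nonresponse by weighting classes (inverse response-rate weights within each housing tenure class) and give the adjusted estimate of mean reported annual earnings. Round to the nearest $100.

$69,100

Weighting each respondent by the inverse class response rate inflates each class back to its sampled size, so the class weight is n_sampled:
  owner-occupied: 180 × 92,300 = 16,614,000
  private rental: 120 × 47,600 = 5,712,000
  social housing: 80 × 35,900 = 2,872,000
  other tenure: 100 × 79,700 = 7,970,000
Adjusted estimate = 33,168,000 / 480 = 69,100 → $69,100.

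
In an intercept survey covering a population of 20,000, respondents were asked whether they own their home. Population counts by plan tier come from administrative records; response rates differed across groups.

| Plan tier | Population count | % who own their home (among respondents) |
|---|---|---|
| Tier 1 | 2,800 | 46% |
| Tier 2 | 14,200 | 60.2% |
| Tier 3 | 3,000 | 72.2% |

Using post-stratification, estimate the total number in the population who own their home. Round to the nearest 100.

Each cell contributes its population count × the respondent rate:
  Tier 1: 2,800 × 46% = 1288
  Tier 2: 14,200 × 60.2% = 8548.4
  Tier 3: 3,000 × 72.2% = 2166
Estimated total = 12002.4 → 12,000.

12,000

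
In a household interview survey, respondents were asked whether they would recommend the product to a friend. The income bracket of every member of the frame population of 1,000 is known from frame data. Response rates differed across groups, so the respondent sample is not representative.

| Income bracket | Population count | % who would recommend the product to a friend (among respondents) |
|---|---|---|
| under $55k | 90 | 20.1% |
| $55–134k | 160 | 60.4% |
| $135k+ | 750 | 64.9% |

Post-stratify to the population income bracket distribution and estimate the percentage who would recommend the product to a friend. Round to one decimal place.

Weight each group's respondent value by its population share:
  under $55k: (90/1,000) × 20.1 = 1.809
  $55–134k: (160/1,000) × 60.4 = 9.664
  $135k+: (750/1,000) × 64.9 = 48.675
Post-stratified estimate = 60.148 → 60.1%.

60.1%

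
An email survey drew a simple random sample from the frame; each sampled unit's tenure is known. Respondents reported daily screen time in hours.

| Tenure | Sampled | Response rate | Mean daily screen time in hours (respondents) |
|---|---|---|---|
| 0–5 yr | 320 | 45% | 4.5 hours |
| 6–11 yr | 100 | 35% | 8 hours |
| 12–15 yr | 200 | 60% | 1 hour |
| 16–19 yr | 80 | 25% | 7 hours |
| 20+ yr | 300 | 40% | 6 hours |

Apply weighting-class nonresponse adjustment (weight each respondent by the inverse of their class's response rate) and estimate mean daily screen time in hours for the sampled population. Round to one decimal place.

Inverse-response-rate weighting restores each class to its sampled count, so class totals weight by n_sampled:
  0–5 yr: 320 × 4.5 = 1440
  6–11 yr: 100 × 8 = 800
  12–15 yr: 200 × 1 = 200
  16–19 yr: 80 × 7 = 560
  20+ yr: 300 × 6 = 1800
Adjusted estimate = 4800 / 1,000 = 4.8 → 4.8.

4.8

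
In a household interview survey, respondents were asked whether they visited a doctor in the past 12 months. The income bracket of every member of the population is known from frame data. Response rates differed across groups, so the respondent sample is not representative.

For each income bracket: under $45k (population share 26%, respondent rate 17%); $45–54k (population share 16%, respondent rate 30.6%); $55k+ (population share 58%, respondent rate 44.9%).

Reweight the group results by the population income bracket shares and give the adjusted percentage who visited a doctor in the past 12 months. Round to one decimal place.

Weight each group's respondent value by its population share:
  under $45k: 0.26 × 17 = 4.42
  $45–54k: 0.16 × 30.6 = 4.896
  $55k+: 0.58 × 44.9 = 26.042
Post-stratified estimate = 35.358 → 35.4%.

35.4%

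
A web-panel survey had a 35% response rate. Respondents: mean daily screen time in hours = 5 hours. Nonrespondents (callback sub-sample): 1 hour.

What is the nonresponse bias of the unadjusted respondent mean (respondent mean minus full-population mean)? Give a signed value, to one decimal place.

+2.6

Nonresponse fraction = 1 − 0.35 = 0.65.
Bias = (nonresponse fraction) × (respondent mean − nonrespondent mean)
     = 0.65 × (5 − 1) = 0.65 × 4 = 2.6.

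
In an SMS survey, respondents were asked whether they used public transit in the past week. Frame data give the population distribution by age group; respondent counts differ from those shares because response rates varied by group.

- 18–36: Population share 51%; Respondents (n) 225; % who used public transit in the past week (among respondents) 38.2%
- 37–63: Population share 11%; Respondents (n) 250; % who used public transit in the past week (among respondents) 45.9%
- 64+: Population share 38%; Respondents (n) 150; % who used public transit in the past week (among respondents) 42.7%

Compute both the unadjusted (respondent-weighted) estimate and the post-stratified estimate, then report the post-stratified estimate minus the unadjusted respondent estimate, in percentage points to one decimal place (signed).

Unadjusted (pooled respondent) estimate weights by respondent counts:
  (225/625)×38.2 + (250/625)×45.9 + (150/625)×42.7 = 42.36%
Post-stratifying to population shares instead:
  0.51×38.2 + 0.11×45.9 + 0.38×42.7 = 40.757%
Difference = 40.757 − 42.36 = -1.603 pp.

-1.6 percentage points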